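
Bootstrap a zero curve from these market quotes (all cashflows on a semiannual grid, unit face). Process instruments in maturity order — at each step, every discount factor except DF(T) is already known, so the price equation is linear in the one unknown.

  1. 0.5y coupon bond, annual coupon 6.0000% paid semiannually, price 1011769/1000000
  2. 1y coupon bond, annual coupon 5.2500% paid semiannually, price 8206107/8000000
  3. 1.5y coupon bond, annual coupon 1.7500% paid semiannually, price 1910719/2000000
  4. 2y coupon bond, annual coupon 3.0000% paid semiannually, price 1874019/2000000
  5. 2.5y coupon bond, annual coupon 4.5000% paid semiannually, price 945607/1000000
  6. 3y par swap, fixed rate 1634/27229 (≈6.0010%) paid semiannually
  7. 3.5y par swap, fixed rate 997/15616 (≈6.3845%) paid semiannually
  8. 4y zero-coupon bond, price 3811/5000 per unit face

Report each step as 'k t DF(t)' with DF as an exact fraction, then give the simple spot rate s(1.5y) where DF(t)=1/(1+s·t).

1 1/2 9823/10000
2 1 609/625
3 3/2 9301/10000
4 2 1761/2000
5 5/2 8419/10000
6 3 4183/5000
7 7/2 4003/5000
8 4 3811/5000
s(1.5y) = (1/(9301/10000) − 1)/(3/2) = 466/9301 ≈ 5.0102%

step 1 [0.5y] bond c/2=3/100: DF=(1011769/1000000 − 3/100·(0))/(1+3/100) = 9823/10000 ≈ 0.982300
step 2 [1y] bond c/2=21/800: DF=(8206107/8000000 − 21/800·(0.982300))/(1+21/800) = 609/625 ≈ 0.974400
step 3 [1.5y] bond c/2=7/800: DF=(1910719/2000000 − 7/800·(0.982300+0.974400))/(1+7/800) = 9301/10000 ≈ 0.930100
step 4 [2y] bond c/2=3/200: DF=(1874019/2000000 − 3/200·(0.982300+0.974400+0.930100))/(1+3/200) = 1761/2000 ≈ 0.880500
step 5 [2.5y] bond c/2=9/400: DF=(945607/1000000 − 9/400·(0.982300+0.974400+0.930100+0.880500))/(1+9/400) = 8419/10000 ≈ 0.841900
step 6 [3y] swap r/2=817/27229: DF=(1 − 817/27229·(0.982300+0.974400+0.930100+0.880500+0.841900))/(1+817/27229) = 4183/5000 ≈ 0.836600
step 7 [3.5y] swap r/2=997/31232: DF=(1 − 997/31232·(0.982300+0.974400+0.930100+0.880500+0.841900+0.836600))/(1+997/31232) = 4003/5000 ≈ 0.800600
step 8 [4y] zero: DF = P = 3811/5000 ≈ 0.762200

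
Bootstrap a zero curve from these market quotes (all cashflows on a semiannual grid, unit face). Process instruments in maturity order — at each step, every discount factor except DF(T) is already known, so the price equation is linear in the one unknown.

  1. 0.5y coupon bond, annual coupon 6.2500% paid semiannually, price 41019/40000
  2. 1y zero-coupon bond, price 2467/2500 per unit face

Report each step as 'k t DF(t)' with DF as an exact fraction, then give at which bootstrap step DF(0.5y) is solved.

step 1 [0.5y] bond c/2=1/32: DF=(41019/40000 − 1/32·(0))/(1+1/32) = 1243/1250 ≈ 0.994400
step 2 [1y] zero: DF = P = 2467/2500 ≈ 0.986800

1 1/2 1243/1250
2 1 2467/2500
DF(0.5y) is solved at step 1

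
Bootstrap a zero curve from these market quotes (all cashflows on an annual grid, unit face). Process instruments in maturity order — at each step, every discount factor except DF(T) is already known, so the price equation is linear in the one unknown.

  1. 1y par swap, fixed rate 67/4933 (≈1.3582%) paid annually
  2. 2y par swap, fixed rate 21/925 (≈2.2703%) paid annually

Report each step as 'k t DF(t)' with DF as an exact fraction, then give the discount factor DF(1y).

step 1 [1y] swap r/1=67/4933: DF=(1 − 67/4933·(0))/(1+67/4933) = 4933/5000 ≈ 0.986600
step 2 [2y] swap r/1=21/925: DF=(1 − 21/925·(0.986600))/(1+21/925) = 9559/10000 ≈ 0.955900

1 1 4933/5000
2 2 9559/10000
DF(1y) = 4933/5000 ≈ 0.986600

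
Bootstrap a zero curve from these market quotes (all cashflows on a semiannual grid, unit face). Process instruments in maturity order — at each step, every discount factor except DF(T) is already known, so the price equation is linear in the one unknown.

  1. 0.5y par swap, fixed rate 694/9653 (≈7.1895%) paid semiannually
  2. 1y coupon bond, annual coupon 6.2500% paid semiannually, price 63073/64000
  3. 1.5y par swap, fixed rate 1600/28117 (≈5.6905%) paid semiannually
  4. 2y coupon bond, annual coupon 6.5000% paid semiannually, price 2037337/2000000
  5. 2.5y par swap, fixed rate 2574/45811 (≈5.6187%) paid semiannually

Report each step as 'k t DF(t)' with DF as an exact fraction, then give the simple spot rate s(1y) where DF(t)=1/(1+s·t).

1 1/2 9653/10000
2 1 579/625
3 3/2 23/25
4 2 8981/10000
5 5/2 8713/10000
s(1y) = (1/(579/625) − 1)/(1) = 46/579 ≈ 7.9447%

step 1 [0.5y] swap r/2=347/9653: DF=(1 − 347/9653·(0))/(1+347/9653) = 9653/10000 ≈ 0.965300
step 2 [1y] bond c/2=1/32: DF=(63073/64000 − 1/32·(0.965300))/(1+1/32) = 579/625 ≈ 0.926400
step 3 [1.5y] swap r/2=800/28117: DF=(1 − 800/28117·(0.965300+0.926400))/(1+800/28117) = 23/25 ≈ 0.920000
step 4 [2y] bond c/2=13/400: DF=(2037337/2000000 − 13/400·(0.965300+0.926400+0.920000))/(1+13/400) = 8981/10000 ≈ 0.898100
step 5 [2.5y] swap r/2=1287/45811: DF=(1 − 1287/45811·(0.965300+0.926400+0.920000+0.898100))/(1+1287/45811) = 8713/10000 ≈ 0.871300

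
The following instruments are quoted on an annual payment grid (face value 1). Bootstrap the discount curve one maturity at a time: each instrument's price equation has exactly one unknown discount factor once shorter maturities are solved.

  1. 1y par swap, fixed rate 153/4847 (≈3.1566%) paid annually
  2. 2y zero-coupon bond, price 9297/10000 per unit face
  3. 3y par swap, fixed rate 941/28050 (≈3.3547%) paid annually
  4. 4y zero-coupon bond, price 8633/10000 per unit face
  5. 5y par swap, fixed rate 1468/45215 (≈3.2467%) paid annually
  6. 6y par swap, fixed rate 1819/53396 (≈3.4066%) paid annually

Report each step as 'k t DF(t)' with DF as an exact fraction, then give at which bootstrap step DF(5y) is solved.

step 1 [1y] swap r/1=153/4847: DF=(1 − 153/4847·(0))/(1+153/4847) = 4847/5000 ≈ 0.969400
step 2 [2y] zero: DF = P = 9297/10000 ≈ 0.929700
step 3 [3y] swap r/1=941/28050: DF=(1 − 941/28050·(0.969400+0.929700))/(1+941/28050) = 9059/10000 ≈ 0.905900
step 4 [4y] zero: DF = P = 8633/10000 ≈ 0.863300
step 5 [5y] swap r/1=1468/45215: DF=(1 − 1468/45215·(0.969400+0.929700+0.905900+0.863300))/(1+1468/45215) = 2133/2500 ≈ 0.853200
step 6 [6y] swap r/1=1819/53396: DF=(1 − 1819/53396·(0.969400+0.929700+0.905900+0.863300+0.853200))/(1+1819/53396) = 8181/10000 ≈ 0.818100

1 1 4847/5000
2 2 9297/10000
3 3 9059/10000
4 4 8633/10000
5 5 2133/2500
6 6 8181/10000
DF(5y) is solved at step 5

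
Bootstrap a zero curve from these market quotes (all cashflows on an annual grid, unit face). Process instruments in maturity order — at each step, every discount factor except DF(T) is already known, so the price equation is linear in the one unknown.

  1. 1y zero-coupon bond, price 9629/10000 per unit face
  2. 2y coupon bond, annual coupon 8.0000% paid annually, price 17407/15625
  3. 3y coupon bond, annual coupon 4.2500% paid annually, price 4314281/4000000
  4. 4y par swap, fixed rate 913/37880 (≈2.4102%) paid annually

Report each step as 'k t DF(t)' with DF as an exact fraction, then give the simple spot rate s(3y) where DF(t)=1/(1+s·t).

step 1 [1y] zero: DF = P = 9629/10000 ≈ 0.962900
step 2 [2y] bond c/1=2/25: DF=(17407/15625 − 2/25·(0.962900))/(1+2/25) = 4801/5000 ≈ 0.960200
step 3 [3y] bond c/1=17/400: DF=(4314281/4000000 − 17/400·(0.962900+0.960200))/(1+17/400) = 4781/5000 ≈ 0.956200
step 4 [4y] swap r/1=913/37880: DF=(1 − 913/37880·(0.962900+0.960200+0.956200))/(1+913/37880) = 9087/10000 ≈ 0.908700

1 1 9629/10000
2 2 4801/5000
3 3 4781/5000
4 4 9087/10000
s(3y) = (1/(4781/5000) − 1)/(3) = 73/4781 ≈ 1.5269%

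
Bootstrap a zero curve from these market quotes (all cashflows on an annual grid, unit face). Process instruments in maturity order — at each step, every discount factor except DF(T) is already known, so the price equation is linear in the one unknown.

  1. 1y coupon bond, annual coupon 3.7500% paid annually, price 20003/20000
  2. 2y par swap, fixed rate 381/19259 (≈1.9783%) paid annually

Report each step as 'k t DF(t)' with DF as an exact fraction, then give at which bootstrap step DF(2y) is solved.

1 1 241/250
2 2 9619/10000
DF(2y) is solved at step 2

step 1 [1y] bond c/1=3/80: DF=(20003/20000 − 3/80·(0))/(1+3/80) = 241/250 ≈ 0.964000
step 2 [2y] swap r/1=381/19259: DF=(1 − 381/19259·(0.964000))/(1+381/19259) = 9619/10000 ≈ 0.961900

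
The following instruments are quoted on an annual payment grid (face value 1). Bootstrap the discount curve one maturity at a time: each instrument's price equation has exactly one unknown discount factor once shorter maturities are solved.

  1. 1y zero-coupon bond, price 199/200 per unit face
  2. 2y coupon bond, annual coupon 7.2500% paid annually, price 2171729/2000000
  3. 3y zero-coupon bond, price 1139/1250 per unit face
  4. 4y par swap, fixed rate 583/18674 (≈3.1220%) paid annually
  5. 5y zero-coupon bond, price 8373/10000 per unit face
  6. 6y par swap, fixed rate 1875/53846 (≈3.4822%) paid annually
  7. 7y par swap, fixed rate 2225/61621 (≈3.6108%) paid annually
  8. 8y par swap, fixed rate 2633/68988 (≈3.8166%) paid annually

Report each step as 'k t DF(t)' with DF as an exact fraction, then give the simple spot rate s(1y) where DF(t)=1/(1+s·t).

step 1 [1y] zero: DF = P = 199/200 ≈ 0.995000
step 2 [2y] bond c/1=29/400: DF=(2171729/2000000 − 29/400·(0.995000))/(1+29/400) = 2363/2500 ≈ 0.945200
step 3 [3y] zero: DF = P = 1139/1250 ≈ 0.911200
step 4 [4y] swap r/1=583/18674: DF=(1 − 583/18674·(0.995000+0.945200+0.911200))/(1+583/18674) = 4417/5000 ≈ 0.883400
step 5 [5y] zero: DF = P = 8373/10000 ≈ 0.837300
step 6 [6y] swap r/1=1875/53846: DF=(1 − 1875/53846·(0.995000+0.945200+0.911200+0.883400+0.837300))/(1+1875/53846) = 13/16 ≈ 0.812500
step 7 [7y] swap r/1=2225/61621: DF=(1 − 2225/61621·(0.995000+0.945200+0.911200+0.883400+0.837300+0.812500))/(1+2225/61621) = 311/400 ≈ 0.777500
step 8 [8y] swap r/1=2633/68988: DF=(1 − 2633/68988·(0.995000+0.945200+0.911200+0.883400+0.837300+0.812500+0.777500))/(1+2633/68988) = 7367/10000 ≈ 0.736700

1 1 199/200
2 2 2363/2500
3 3 1139/1250
4 4 4417/5000
5 5 8373/10000
6 6 13/16
7 7 311/400
8 8 7367/10000
s(1y) = (1/(199/200) − 1)/(1) = 1/199 ≈ 0.5025%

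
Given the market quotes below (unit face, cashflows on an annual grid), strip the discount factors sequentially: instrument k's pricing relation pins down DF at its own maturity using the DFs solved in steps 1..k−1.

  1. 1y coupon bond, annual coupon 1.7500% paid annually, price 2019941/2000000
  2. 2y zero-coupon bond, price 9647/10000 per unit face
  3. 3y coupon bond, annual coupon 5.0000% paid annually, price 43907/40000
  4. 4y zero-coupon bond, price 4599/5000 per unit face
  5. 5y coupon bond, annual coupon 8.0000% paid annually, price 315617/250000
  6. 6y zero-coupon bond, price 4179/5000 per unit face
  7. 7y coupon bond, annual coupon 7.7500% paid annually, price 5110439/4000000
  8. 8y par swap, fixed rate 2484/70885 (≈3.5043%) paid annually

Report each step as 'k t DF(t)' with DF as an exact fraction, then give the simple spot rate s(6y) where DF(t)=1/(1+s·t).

step 1 [1y] bond c/1=7/400: DF=(2019941/2000000 − 7/400·(0))/(1+7/400) = 4963/5000 ≈ 0.992600
step 2 [2y] zero: DF = P = 9647/10000 ≈ 0.964700
step 3 [3y] bond c/1=1/20: DF=(43907/40000 − 1/20·(0.992600+0.964700))/(1+1/20) = 4761/5000 ≈ 0.952200
step 4 [4y] zero: DF = P = 4599/5000 ≈ 0.919800
step 5 [5y] bond c/1=2/25: DF=(315617/250000 − 2/25·(0.992600+0.964700+0.952200+0.919800))/(1+2/25) = 8853/10000 ≈ 0.885300
step 6 [6y] zero: DF = P = 4179/5000 ≈ 0.835800
step 7 [7y] bond c/1=31/400: DF=(5110439/4000000 − 31/400·(0.992600+0.964700+0.952200+0.919800+0.885300+0.835800))/(1+31/400) = 1573/2000 ≈ 0.786500
step 8 [8y] swap r/1=2484/70885: DF=(1 − 2484/70885·(0.992600+0.964700+0.952200+0.919800+0.885300+0.835800+0.786500))/(1+2484/70885) = 1879/2500 ≈ 0.751600

1 1 4963/5000
2 2 9647/10000
3 3 4761/5000
4 4 4599/5000
5 5 8853/10000
6 6 4179/5000
7 7 1573/2000
8 8 1879/2500
s(6y) = (1/(4179/5000) − 1)/(6) = 821/25074 ≈ 3.2743%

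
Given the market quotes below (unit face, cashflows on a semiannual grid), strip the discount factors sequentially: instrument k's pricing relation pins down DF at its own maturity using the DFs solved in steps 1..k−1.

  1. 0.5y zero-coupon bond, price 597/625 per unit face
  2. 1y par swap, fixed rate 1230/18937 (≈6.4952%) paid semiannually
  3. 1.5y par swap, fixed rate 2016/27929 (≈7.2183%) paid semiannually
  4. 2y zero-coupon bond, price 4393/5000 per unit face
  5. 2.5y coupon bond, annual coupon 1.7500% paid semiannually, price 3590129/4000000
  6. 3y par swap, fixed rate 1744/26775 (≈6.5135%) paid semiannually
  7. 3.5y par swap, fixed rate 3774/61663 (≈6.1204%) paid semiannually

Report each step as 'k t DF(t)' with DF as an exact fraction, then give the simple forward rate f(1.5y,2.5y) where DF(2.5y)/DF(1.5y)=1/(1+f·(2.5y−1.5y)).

step 1 [0.5y] zero: DF = P = 597/625 ≈ 0.955200
step 2 [1y] swap r/2=615/18937: DF=(1 − 615/18937·(0.955200))/(1+615/18937) = 1877/2000 ≈ 0.938500
step 3 [1.5y] swap r/2=1008/27929: DF=(1 − 1008/27929·(0.955200+0.938500))/(1+1008/27929) = 562/625 ≈ 0.899200
step 4 [2y] zero: DF = P = 4393/5000 ≈ 0.878600
step 5 [2.5y] bond c/2=7/800: DF=(3590129/4000000 − 7/800·(0.955200+0.938500+0.899200+0.878600))/(1+7/800) = 8579/10000 ≈ 0.857900
step 6 [3y] swap r/2=872/26775: DF=(1 − 872/26775·(0.955200+0.938500+0.899200+0.878600+0.857900))/(1+872/26775) = 516/625 ≈ 0.825600
step 7 [3.5y] swap r/2=1887/61663: DF=(1 − 1887/61663·(0.955200+0.938500+0.899200+0.878600+0.857900+0.825600))/(1+1887/61663) = 8113/10000 ≈ 0.811300

1 1/2 597/625
2 1 1877/2000
3 3/2 562/625
4 2 4393/5000
5 5/2 8579/10000
6 3 516/625
7 7/2 8113/10000
f(1.5y,2.5y) = ((562/625)/(8579/10000) − 1)/(1) = 413/8579 ≈ 4.8141%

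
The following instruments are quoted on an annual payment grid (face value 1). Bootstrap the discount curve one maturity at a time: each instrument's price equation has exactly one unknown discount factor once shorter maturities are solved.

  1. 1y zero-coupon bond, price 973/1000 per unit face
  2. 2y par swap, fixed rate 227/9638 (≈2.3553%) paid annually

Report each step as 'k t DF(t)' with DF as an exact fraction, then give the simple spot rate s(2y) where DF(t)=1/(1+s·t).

1 1 973/1000
2 2 4773/5000
s(2y) = (1/(4773/5000) − 1)/(2) = 227/9546 ≈ 2.3780%

step 1 [1y] zero: DF = P = 973/1000 ≈ 0.973000
step 2 [2y] swap r/1=227/9638: DF=(1 − 227/9638·(0.973000))/(1+227/9638) = 4773/5000 ≈ 0.954600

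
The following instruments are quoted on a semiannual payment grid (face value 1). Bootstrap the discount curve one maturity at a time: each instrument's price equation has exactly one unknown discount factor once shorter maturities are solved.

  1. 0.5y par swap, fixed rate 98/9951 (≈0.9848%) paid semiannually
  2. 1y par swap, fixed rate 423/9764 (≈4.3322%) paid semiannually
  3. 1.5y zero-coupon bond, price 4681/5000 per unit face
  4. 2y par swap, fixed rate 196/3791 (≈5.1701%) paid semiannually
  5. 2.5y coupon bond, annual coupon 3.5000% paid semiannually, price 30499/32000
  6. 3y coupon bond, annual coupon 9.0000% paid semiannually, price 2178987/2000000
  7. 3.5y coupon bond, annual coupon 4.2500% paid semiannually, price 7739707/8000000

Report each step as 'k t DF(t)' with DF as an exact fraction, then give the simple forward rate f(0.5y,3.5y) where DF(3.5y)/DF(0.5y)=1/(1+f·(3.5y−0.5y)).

step 1 [0.5y] swap r/2=49/9951: DF=(1 − 49/9951·(0))/(1+49/9951) = 9951/10000 ≈ 0.995100
step 2 [1y] swap r/2=423/19528: DF=(1 − 423/19528·(0.995100))/(1+423/19528) = 9577/10000 ≈ 0.957700
step 3 [1.5y] zero: DF = P = 4681/5000 ≈ 0.936200
step 4 [2y] swap r/2=98/3791: DF=(1 − 98/3791·(0.995100+0.957700+0.936200))/(1+98/3791) = 451/500 ≈ 0.902000
step 5 [2.5y] bond c/2=7/400: DF=(30499/32000 − 7/400·(0.995100+0.957700+0.936200+0.902000))/(1+7/400) = 1743/2000 ≈ 0.871500
step 6 [3y] bond c/2=9/200: DF=(2178987/2000000 − 9/200·(0.995100+0.957700+0.936200+0.902000+0.871500))/(1+9/200) = 4209/5000 ≈ 0.841800
step 7 [3.5y] bond c/2=17/800: DF=(7739707/8000000 − 17/800·(0.995100+0.957700+0.936200+0.902000+0.871500+0.841800))/(1+17/800) = 1041/1250 ≈ 0.832800

1 1/2 9951/10000
2 1 9577/10000
3 3/2 4681/5000
4 2 451/500
5 5/2 1743/2000
6 3 4209/5000
7 7/2 1041/1250
f(0.5y,3.5y) = ((9951/10000)/(1041/1250) − 1)/(3) = 541/8328 ≈ 6.4962%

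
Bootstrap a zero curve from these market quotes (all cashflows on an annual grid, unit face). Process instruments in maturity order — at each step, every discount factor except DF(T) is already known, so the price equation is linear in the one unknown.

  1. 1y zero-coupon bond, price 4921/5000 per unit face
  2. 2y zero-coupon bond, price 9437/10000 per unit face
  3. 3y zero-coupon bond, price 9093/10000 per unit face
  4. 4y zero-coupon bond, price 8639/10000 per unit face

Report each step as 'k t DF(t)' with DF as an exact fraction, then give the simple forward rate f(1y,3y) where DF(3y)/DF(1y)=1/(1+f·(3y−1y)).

step 1 [1y] zero: DF = P = 4921/5000 ≈ 0.984200
step 2 [2y] zero: DF = P = 9437/10000 ≈ 0.943700
step 3 [3y] zero: DF = P = 9093/10000 ≈ 0.909300
step 4 [4y] zero: DF = P = 8639/10000 ≈ 0.863900

1 1 4921/5000
2 2 9437/10000
3 3 9093/10000
4 4 8639/10000
f(1y,3y) = ((4921/5000)/(9093/10000) − 1)/(2) = 107/2598 ≈ 4.1186%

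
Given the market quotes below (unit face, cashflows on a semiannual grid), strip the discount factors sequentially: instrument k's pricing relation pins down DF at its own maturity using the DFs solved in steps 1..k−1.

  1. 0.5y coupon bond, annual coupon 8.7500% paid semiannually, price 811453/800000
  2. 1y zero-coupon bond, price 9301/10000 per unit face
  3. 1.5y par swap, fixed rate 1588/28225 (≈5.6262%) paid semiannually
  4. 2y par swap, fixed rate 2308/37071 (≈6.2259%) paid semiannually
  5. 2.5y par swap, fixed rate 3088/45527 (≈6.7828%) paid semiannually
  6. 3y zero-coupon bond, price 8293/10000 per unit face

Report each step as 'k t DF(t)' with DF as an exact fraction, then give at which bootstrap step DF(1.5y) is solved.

step 1 [0.5y] bond c/2=7/160: DF=(811453/800000 − 7/160·(0))/(1+7/160) = 4859/5000 ≈ 0.971800
step 2 [1y] zero: DF = P = 9301/10000 ≈ 0.930100
step 3 [1.5y] swap r/2=794/28225: DF=(1 − 794/28225·(0.971800+0.930100))/(1+794/28225) = 4603/5000 ≈ 0.920600
step 4 [2y] swap r/2=1154/37071: DF=(1 − 1154/37071·(0.971800+0.930100+0.920600))/(1+1154/37071) = 4423/5000 ≈ 0.884600
step 5 [2.5y] swap r/2=1544/45527: DF=(1 − 1544/45527·(0.971800+0.930100+0.920600+0.884600))/(1+1544/45527) = 1057/1250 ≈ 0.845600
step 6 [3y] zero: DF = P = 8293/10000 ≈ 0.829300

1 1/2 4859/5000
2 1 9301/10000
3 3/2 4603/5000
4 2 4423/5000
5 5/2 1057/1250
6 3 8293/10000
DF(1.5y) is solved at step 3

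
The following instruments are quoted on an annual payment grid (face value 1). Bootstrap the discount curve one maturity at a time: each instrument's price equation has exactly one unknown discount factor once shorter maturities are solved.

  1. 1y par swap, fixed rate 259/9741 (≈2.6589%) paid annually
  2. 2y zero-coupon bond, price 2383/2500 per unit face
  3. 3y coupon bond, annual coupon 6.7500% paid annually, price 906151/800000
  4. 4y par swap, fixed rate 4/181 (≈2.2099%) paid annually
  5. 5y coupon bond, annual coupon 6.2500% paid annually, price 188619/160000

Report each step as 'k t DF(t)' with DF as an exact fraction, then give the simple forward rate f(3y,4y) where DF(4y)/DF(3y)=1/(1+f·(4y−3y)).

step 1 [1y] swap r/1=259/9741: DF=(1 − 259/9741·(0))/(1+259/9741) = 9741/10000 ≈ 0.974100
step 2 [2y] zero: DF = P = 2383/2500 ≈ 0.953200
step 3 [3y] bond c/1=27/400: DF=(906151/800000 − 27/400·(0.974100+0.953200))/(1+27/400) = 587/625 ≈ 0.939200
step 4 [4y] swap r/1=4/181: DF=(1 − 4/181·(0.974100+0.953200+0.939200))/(1+4/181) = 2291/2500 ≈ 0.916400
step 5 [5y] bond c/1=1/16: DF=(188619/160000 − 1/16·(0.974100+0.953200+0.939200+0.916400))/(1+1/16) = 887/1000 ≈ 0.887000

1 1 9741/10000
2 2 2383/2500
3 3 587/625
4 4 2291/2500
5 5 887/1000
f(3y,4y) = ((587/625)/(2291/2500) − 1)/(1) = 57/2291 ≈ 2.4880%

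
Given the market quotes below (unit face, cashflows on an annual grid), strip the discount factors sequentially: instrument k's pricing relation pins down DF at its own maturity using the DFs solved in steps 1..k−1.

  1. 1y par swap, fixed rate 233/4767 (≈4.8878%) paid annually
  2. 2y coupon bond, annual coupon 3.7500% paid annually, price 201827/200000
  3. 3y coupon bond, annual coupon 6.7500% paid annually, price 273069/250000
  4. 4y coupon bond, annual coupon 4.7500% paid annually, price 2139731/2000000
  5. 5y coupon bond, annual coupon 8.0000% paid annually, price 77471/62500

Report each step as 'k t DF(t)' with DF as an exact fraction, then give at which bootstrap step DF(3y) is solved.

1 1 4767/5000
2 2 4691/5000
3 3 2259/2500
4 4 4473/5000
5 5 1093/1250
DF(3y) is solved at step 3

step 1 [1y] swap r/1=233/4767: DF=(1 − 233/4767·(0))/(1+233/4767) = 4767/5000 ≈ 0.953400
step 2 [2y] bond c/1=3/80: DF=(201827/200000 − 3/80·(0.953400))/(1+3/80) = 4691/5000 ≈ 0.938200
step 3 [3y] bond c/1=27/400: DF=(273069/250000 − 27/400·(0.953400+0.938200))/(1+27/400) = 2259/2500 ≈ 0.903600
step 4 [4y] bond c/1=19/400: DF=(2139731/2000000 − 19/400·(0.953400+0.938200+0.903600))/(1+19/400) = 4473/5000 ≈ 0.894600
step 5 [5y] bond c/1=2/25: DF=(77471/62500 − 2/25·(0.953400+0.938200+0.903600+0.894600))/(1+2/25) = 1093/1250 ≈ 0.874400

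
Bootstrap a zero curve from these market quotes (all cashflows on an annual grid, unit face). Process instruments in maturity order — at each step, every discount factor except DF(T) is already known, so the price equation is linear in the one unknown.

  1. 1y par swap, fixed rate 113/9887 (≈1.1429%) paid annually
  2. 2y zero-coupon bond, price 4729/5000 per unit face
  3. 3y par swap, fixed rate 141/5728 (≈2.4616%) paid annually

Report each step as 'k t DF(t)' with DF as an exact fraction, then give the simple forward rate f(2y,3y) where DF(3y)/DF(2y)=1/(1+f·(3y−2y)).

1 1 9887/10000
2 2 4729/5000
3 3 1859/2000
f(2y,3y) = ((4729/5000)/(1859/2000) − 1)/(1) = 163/9295 ≈ 1.7536%

step 1 [1y] swap r/1=113/9887: DF=(1 − 113/9887·(0))/(1+113/9887) = 9887/10000 ≈ 0.988700
step 2 [2y] zero: DF = P = 4729/5000 ≈ 0.945800
step 3 [3y] swap r/1=141/5728: DF=(1 − 141/5728·(0.988700+0.945800))/(1+141/5728) = 1859/2000 ≈ 0.929500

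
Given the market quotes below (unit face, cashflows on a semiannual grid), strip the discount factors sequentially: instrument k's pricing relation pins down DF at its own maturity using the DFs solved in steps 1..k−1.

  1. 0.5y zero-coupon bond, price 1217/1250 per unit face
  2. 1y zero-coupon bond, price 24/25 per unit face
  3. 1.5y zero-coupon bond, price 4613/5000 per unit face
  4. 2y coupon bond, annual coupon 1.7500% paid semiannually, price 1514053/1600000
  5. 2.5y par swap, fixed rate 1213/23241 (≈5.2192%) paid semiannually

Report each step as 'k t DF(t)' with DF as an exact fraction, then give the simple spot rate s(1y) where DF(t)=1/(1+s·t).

1 1/2 1217/1250
2 1 24/25
3 3/2 4613/5000
4 2 9133/10000
5 5/2 8787/10000
s(1y) = (1/(24/25) − 1)/(1) = 1/24 ≈ 4.1667%

step 1 [0.5y] zero: DF = P = 1217/1250 ≈ 0.973600
step 2 [1y] zero: DF = P = 24/25 ≈ 0.960000
step 3 [1.5y] zero: DF = P = 4613/5000 ≈ 0.922600
step 4 [2y] bond c/2=7/800: DF=(1514053/1600000 − 7/800·(0.973600+0.960000+0.922600))/(1+7/800) = 9133/10000 ≈ 0.913300
step 5 [2.5y] swap r/2=1213/46482: DF=(1 − 1213/46482·(0.973600+0.960000+0.922600+0.913300))/(1+1213/46482) = 8787/10000 ≈ 0.878700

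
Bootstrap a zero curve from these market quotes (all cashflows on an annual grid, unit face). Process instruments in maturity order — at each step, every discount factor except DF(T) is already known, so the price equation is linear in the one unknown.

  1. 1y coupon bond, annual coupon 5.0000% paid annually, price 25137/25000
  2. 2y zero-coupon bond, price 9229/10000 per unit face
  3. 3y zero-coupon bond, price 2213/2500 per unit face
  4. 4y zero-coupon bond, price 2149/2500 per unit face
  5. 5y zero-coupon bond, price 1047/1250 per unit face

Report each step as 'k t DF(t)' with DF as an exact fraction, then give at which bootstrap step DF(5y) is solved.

1 1 1197/1250
2 2 9229/10000
3 3 2213/2500
4 4 2149/2500
5 5 1047/1250
DF(5y) is solved at step 5

step 1 [1y] bond c/1=1/20: DF=(25137/25000 − 1/20·(0))/(1+1/20) = 1197/1250 ≈ 0.957600
step 2 [2y] zero: DF = P = 9229/10000 ≈ 0.922900
step 3 [3y] zero: DF = P = 2213/2500 ≈ 0.885200
step 4 [4y] zero: DF = P = 2149/2500 ≈ 0.859600
step 5 [5y] zero: DF = P = 1047/1250 ≈ 0.837600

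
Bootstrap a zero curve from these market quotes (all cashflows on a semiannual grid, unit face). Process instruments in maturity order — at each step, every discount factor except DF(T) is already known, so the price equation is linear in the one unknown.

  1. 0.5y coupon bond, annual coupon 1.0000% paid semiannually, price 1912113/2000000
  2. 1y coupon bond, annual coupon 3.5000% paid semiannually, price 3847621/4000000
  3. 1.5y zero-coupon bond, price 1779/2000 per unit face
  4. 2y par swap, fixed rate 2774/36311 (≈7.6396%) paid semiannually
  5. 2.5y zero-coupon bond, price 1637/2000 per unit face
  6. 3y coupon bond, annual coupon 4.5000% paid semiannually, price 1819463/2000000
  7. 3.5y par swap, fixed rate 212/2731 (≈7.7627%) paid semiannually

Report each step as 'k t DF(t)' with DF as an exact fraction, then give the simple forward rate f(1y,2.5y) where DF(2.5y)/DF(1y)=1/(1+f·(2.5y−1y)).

1 1/2 9513/10000
2 1 929/1000
3 3/2 1779/2000
4 2 8613/10000
5 5/2 1637/2000
6 3 3959/5000
7 7/2 1917/2500
f(1y,2.5y) = ((929/1000)/(1637/2000) − 1)/(3/2) = 442/4911 ≈ 9.0002%

step 1 [0.5y] bond c/2=1/200: DF=(1912113/2000000 − 1/200·(0))/(1+1/200) = 9513/10000 ≈ 0.951300
step 2 [1y] bond c/2=7/400: DF=(3847621/4000000 − 7/400·(0.951300))/(1+7/400) = 929/1000 ≈ 0.929000
step 3 [1.5y] zero: DF = P = 1779/2000 ≈ 0.889500
step 4 [2y] swap r/2=1387/36311: DF=(1 − 1387/36311·(0.951300+0.929000+0.889500))/(1+1387/36311) = 8613/10000 ≈ 0.861300
step 5 [2.5y] zero: DF = P = 1637/2000 ≈ 0.818500
step 6 [3y] bond c/2=9/400: DF=(1819463/2000000 − 9/400·(0.951300+0.929000+0.889500+0.861300+0.818500))/(1+9/400) = 3959/5000 ≈ 0.791800
step 7 [3.5y] swap r/2=106/2731: DF=(1 − 106/2731·(0.951300+0.929000+0.889500+0.861300+0.818500+0.791800))/(1+106/2731) = 1917/2500 ≈ 0.766800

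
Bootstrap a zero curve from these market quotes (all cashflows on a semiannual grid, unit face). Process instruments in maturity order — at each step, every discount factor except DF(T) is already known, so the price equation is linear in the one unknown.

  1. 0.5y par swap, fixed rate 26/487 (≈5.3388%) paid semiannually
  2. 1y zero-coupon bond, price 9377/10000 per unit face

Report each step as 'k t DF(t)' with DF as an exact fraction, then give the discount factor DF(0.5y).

1 1/2 487/500
2 1 9377/10000
DF(0.5y) = 487/500 ≈ 0.974000

step 1 [0.5y] swap r/2=13/487: DF=(1 − 13/487·(0))/(1+13/487) = 487/500 ≈ 0.974000
step 2 [1y] zero: DF = P = 9377/10000 ≈ 0.937700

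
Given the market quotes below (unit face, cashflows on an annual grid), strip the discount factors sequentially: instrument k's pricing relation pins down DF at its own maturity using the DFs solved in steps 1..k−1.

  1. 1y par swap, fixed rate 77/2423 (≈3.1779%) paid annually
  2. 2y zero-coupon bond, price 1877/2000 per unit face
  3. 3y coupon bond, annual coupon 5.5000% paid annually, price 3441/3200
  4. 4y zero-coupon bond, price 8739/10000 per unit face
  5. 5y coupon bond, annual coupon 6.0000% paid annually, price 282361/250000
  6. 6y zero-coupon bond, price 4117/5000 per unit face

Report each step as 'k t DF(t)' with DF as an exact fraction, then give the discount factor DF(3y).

step 1 [1y] swap r/1=77/2423: DF=(1 − 77/2423·(0))/(1+77/2423) = 2423/2500 ≈ 0.969200
step 2 [2y] zero: DF = P = 1877/2000 ≈ 0.938500
step 3 [3y] bond c/1=11/200: DF=(3441/3200 − 11/200·(0.969200+0.938500))/(1+11/200) = 4599/5000 ≈ 0.919800
step 4 [4y] zero: DF = P = 8739/10000 ≈ 0.873900
step 5 [5y] bond c/1=3/50: DF=(282361/250000 − 3/50·(0.969200+0.938500+0.919800+0.873900))/(1+3/50) = 107/125 ≈ 0.856000
step 6 [6y] zero: DF = P = 4117/5000 ≈ 0.823400

1 1 2423/2500
2 2 1877/2000
3 3 4599/5000
4 4 8739/10000
5 5 107/125
6 6 4117/5000
DF(3y) = 4599/5000 ≈ 0.919800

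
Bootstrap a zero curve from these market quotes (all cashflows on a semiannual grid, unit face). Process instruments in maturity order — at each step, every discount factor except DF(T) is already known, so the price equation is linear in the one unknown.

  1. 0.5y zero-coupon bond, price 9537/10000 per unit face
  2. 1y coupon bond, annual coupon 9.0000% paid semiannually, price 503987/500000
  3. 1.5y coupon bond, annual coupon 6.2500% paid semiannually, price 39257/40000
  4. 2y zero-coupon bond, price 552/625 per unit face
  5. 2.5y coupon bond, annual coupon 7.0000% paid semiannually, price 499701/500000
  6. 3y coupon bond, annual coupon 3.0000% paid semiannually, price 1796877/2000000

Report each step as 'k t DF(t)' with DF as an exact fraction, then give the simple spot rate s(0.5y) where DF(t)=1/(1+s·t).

1 1/2 9537/10000
2 1 1847/2000
3 3/2 2237/2500
4 2 552/625
5 5/2 421/500
6 3 8187/10000
s(0.5y) = (1/(9537/10000) − 1)/(1/2) = 926/9537 ≈ 9.7096%

step 1 [0.5y] zero: DF = P = 9537/10000 ≈ 0.953700
step 2 [1y] bond c/2=9/200: DF=(503987/500000 − 9/200·(0.953700))/(1+9/200) = 1847/2000 ≈ 0.923500
step 3 [1.5y] bond c/2=1/32: DF=(39257/40000 − 1/32·(0.953700+0.923500))/(1+1/32) = 2237/2500 ≈ 0.894800
step 4 [2y] zero: DF = P = 552/625 ≈ 0.883200
step 5 [2.5y] bond c/2=7/200: DF=(499701/500000 − 7/200·(0.953700+0.923500+0.894800+0.883200))/(1+7/200) = 421/500 ≈ 0.842000
step 6 [3y] bond c/2=3/200: DF=(1796877/2000000 − 3/200·(0.953700+0.923500+0.894800+0.883200+0.842000))/(1+3/200) = 8187/10000 ≈ 0.818700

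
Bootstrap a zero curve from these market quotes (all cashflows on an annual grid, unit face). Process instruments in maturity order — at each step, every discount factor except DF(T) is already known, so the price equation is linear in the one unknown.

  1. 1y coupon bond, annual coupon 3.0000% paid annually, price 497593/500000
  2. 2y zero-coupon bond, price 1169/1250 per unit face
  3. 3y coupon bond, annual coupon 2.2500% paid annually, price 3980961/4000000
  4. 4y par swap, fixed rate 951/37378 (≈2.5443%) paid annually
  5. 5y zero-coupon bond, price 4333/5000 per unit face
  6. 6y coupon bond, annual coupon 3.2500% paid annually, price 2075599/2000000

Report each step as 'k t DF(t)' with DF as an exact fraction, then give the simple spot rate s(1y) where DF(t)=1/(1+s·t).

1 1 4831/5000
2 2 1169/1250
3 3 1863/2000
4 4 9049/10000
5 5 4333/5000
6 6 4301/5000
s(1y) = (1/(4831/5000) − 1)/(1) = 169/4831 ≈ 3.4982%

step 1 [1y] bond c/1=3/100: DF=(497593/500000 − 3/100·(0))/(1+3/100) = 4831/5000 ≈ 0.966200
step 2 [2y] zero: DF = P = 1169/1250 ≈ 0.935200
step 3 [3y] bond c/1=9/400: DF=(3980961/4000000 − 9/400·(0.966200+0.935200))/(1+9/400) = 1863/2000 ≈ 0.931500
step 4 [4y] swap r/1=951/37378: DF=(1 − 951/37378·(0.966200+0.935200+0.931500))/(1+951/37378) = 9049/10000 ≈ 0.904900
step 5 [5y] zero: DF = P = 4333/5000 ≈ 0.866600
step 6 [6y] bond c/1=13/400: DF=(2075599/2000000 − 13/400·(0.966200+0.935200+0.931500+0.904900+0.866600))/(1+13/400) = 4301/5000 ≈ 0.860200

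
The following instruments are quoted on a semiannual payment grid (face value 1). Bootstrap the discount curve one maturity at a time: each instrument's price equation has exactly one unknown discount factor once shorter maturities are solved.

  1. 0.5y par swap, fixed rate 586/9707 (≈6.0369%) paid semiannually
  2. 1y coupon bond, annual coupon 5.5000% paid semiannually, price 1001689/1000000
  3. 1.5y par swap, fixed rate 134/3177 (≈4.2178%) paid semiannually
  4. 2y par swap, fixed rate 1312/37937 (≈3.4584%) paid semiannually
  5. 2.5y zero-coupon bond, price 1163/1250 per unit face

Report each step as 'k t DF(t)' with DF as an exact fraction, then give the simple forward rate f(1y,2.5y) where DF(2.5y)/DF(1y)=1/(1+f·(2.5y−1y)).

step 1 [0.5y] swap r/2=293/9707: DF=(1 − 293/9707·(0))/(1+293/9707) = 9707/10000 ≈ 0.970700
step 2 [1y] bond c/2=11/400: DF=(1001689/1000000 − 11/400·(0.970700))/(1+11/400) = 9489/10000 ≈ 0.948900
step 3 [1.5y] swap r/2=67/3177: DF=(1 − 67/3177·(0.970700+0.948900))/(1+67/3177) = 9397/10000 ≈ 0.939700
step 4 [2y] swap r/2=656/37937: DF=(1 − 656/37937·(0.970700+0.948900+0.939700))/(1+656/37937) = 584/625 ≈ 0.934400
step 5 [2.5y] zero: DF = P = 1163/1250 ≈ 0.930400

1 1/2 9707/10000
2 1 9489/10000
3 3/2 9397/10000
4 2 584/625
5 5/2 1163/1250
f(1y,2.5y) = ((9489/10000)/(1163/1250) − 1)/(3/2) = 185/13956 ≈ 1.3256%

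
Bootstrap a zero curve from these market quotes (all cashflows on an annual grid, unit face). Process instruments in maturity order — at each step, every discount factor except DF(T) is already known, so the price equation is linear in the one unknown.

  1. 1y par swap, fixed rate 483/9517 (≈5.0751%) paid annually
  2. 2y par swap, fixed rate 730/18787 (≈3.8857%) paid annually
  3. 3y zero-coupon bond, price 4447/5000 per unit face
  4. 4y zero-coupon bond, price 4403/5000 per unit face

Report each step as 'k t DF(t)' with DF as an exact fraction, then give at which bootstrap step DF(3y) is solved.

1 1 9517/10000
2 2 927/1000
3 3 4447/5000
4 4 4403/5000
DF(3y) is solved at step 3

step 1 [1y] swap r/1=483/9517: DF=(1 − 483/9517·(0))/(1+483/9517) = 9517/10000 ≈ 0.951700
step 2 [2y] swap r/1=730/18787: DF=(1 − 730/18787·(0.951700))/(1+730/18787) = 927/1000 ≈ 0.927000
step 3 [3y] zero: DF = P = 4447/5000 ≈ 0.889400
step 4 [4y] zero: DF = P = 4403/5000 ≈ 0.880600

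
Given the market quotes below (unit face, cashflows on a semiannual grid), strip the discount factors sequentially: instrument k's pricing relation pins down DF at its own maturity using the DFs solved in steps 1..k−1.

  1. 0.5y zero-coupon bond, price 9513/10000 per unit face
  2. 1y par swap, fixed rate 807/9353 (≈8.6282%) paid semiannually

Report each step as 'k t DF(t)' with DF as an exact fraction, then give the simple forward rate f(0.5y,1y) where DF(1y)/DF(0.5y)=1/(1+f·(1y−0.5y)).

1 1/2 9513/10000
2 1 9193/10000
f(0.5y,1y) = ((9513/10000)/(9193/10000) − 1)/(1/2) = 640/9193 ≈ 6.9618%

step 1 [0.5y] zero: DF = P = 9513/10000 ≈ 0.951300
step 2 [1y] swap r/2=807/18706: DF=(1 − 807/18706·(0.951300))/(1+807/18706) = 9193/10000 ≈ 0.919300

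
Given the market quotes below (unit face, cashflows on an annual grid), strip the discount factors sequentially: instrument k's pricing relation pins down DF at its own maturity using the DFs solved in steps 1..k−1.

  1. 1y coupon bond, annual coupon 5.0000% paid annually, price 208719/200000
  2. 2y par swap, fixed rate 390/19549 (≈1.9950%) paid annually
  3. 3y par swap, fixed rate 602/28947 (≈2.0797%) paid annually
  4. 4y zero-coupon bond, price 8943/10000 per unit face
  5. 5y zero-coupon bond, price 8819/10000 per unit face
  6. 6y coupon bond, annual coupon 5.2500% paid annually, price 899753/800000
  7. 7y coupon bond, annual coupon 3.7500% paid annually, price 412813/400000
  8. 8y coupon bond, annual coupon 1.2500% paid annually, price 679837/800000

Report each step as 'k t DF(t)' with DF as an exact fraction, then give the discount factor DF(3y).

step 1 [1y] bond c/1=1/20: DF=(208719/200000 − 1/20·(0))/(1+1/20) = 9939/10000 ≈ 0.993900
step 2 [2y] swap r/1=390/19549: DF=(1 − 390/19549·(0.993900))/(1+390/19549) = 961/1000 ≈ 0.961000
step 3 [3y] swap r/1=602/28947: DF=(1 − 602/28947·(0.993900+0.961000))/(1+602/28947) = 4699/5000 ≈ 0.939800
step 4 [4y] zero: DF = P = 8943/10000 ≈ 0.894300
step 5 [5y] zero: DF = P = 8819/10000 ≈ 0.881900
step 6 [6y] bond c/1=21/400: DF=(899753/800000 − 21/400·(0.993900+0.961000+0.939800+0.894300+0.881900))/(1+21/400) = 2089/2500 ≈ 0.835600
step 7 [7y] bond c/1=3/80: DF=(412813/400000 − 3/80·(0.993900+0.961000+0.939800+0.894300+0.881900+0.835600))/(1+3/80) = 7957/10000 ≈ 0.795700
step 8 [8y] bond c/1=1/80: DF=(679837/800000 − 1/80·(0.993900+0.961000+0.939800+0.894300+0.881900+0.835600+0.795700))/(1+1/80) = 1523/2000 ≈ 0.761500

1 1 9939/10000
2 2 961/1000
3 3 4699/5000
4 4 8943/10000
5 5 8819/10000
6 6 2089/2500
7 7 7957/10000
8 8 1523/2000
DF(3y) = 4699/5000 ≈ 0.939800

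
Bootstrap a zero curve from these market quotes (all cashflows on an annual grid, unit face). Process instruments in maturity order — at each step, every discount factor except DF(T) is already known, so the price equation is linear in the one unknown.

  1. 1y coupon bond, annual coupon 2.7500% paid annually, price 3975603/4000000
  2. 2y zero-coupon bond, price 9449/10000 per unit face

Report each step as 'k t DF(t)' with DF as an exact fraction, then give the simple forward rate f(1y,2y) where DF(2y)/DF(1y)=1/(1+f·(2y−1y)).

step 1 [1y] bond c/1=11/400: DF=(3975603/4000000 − 11/400·(0))/(1+11/400) = 9673/10000 ≈ 0.967300
step 2 [2y] zero: DF = P = 9449/10000 ≈ 0.944900

1 1 9673/10000
2 2 9449/10000
f(1y,2y) = ((9673/10000)/(9449/10000) − 1)/(1) = 224/9449 ≈ 2.3706%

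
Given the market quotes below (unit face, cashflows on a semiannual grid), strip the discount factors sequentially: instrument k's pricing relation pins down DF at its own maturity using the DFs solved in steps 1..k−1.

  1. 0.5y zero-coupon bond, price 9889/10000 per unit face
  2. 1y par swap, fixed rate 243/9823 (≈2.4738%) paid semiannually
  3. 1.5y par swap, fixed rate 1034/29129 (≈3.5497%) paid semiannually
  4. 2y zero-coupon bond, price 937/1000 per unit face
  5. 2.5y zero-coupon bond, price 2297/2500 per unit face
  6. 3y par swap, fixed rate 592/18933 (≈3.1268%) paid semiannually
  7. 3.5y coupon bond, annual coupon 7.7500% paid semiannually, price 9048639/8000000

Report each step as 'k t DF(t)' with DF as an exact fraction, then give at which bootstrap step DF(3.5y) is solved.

step 1 [0.5y] zero: DF = P = 9889/10000 ≈ 0.988900
step 2 [1y] swap r/2=243/19646: DF=(1 − 243/19646·(0.988900))/(1+243/19646) = 9757/10000 ≈ 0.975700
step 3 [1.5y] swap r/2=517/29129: DF=(1 − 517/29129·(0.988900+0.975700))/(1+517/29129) = 9483/10000 ≈ 0.948300
step 4 [2y] zero: DF = P = 937/1000 ≈ 0.937000
step 5 [2.5y] zero: DF = P = 2297/2500 ≈ 0.918800
step 6 [3y] swap r/2=296/18933: DF=(1 − 296/18933·(0.988900+0.975700+0.948300+0.937000+0.918800))/(1+296/18933) = 1139/1250 ≈ 0.911200
step 7 [3.5y] bond c/2=31/800: DF=(9048639/8000000 − 31/800·(0.988900+0.975700+0.948300+0.937000+0.918800+0.911200))/(1+31/800) = 877/1000 ≈ 0.877000

1 1/2 9889/10000
2 1 9757/10000
3 3/2 9483/10000
4 2 937/1000
5 5/2 2297/2500
6 3 1139/1250
7 7/2 877/1000
DF(3.5y) is solved at step 7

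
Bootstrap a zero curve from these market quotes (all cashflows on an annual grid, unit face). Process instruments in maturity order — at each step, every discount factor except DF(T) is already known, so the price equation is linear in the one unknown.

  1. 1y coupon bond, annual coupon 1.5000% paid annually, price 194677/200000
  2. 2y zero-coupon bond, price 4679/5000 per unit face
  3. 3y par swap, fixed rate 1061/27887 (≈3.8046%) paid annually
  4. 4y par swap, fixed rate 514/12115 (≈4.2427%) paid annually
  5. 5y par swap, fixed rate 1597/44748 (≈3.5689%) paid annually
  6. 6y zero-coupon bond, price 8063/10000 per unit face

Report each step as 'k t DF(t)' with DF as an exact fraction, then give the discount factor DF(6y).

1 1 959/1000
2 2 4679/5000
3 3 8939/10000
4 4 4229/5000
5 5 8403/10000
6 6 8063/10000
DF(6y) = 8063/10000 ≈ 0.806300

step 1 [1y] bond c/1=3/200: DF=(194677/200000 − 3/200·(0))/(1+3/200) = 959/1000 ≈ 0.959000
step 2 [2y] zero: DF = P = 4679/5000 ≈ 0.935800
step 3 [3y] swap r/1=1061/27887: DF=(1 − 1061/27887·(0.959000+0.935800))/(1+1061/27887) = 8939/10000 ≈ 0.893900
step 4 [4y] swap r/1=514/12115: DF=(1 − 514/12115·(0.959000+0.935800+0.893900))/(1+514/12115) = 4229/5000 ≈ 0.845800
step 5 [5y] swap r/1=1597/44748: DF=(1 − 1597/44748·(0.959000+0.935800+0.893900+0.845800))/(1+1597/44748) = 8403/10000 ≈ 0.840300
step 6 [6y] zero: DF = P = 8063/10000 ≈ 0.806300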